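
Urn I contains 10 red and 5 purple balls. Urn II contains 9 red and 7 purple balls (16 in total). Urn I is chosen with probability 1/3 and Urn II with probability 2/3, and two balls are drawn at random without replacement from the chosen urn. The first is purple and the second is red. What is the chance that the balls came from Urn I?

200/641

P(E | Urn I) = 5/21; P(E | Urn II) = 21/80.
P(E) = 1/3·5/21 + 2/3·21/80 = 641/2520.
By Bayes' rule, P(Urn I | E) = 5/63 / 641/2520 = 200/641 ≈ 0.3120.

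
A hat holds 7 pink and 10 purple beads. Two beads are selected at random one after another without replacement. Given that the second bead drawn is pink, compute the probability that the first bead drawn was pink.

3/8

P(first=pink and the second bead drawn is pink) = (7/17)·(6/16) = 21/136.
P(the second bead drawn is pink) = Σ over first color = 21/136 + 35/136 = 7/17.
By Bayes, P(first=pink | the second bead drawn is pink) = 21/136 / 7/17 = 3/8 ≈ 0.3750.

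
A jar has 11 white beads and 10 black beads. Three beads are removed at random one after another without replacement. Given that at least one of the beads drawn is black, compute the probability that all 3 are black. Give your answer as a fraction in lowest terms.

24/233

P(all 3 black) = C(10,3)/C(21,3) = 12/133; P(at least one black) = 1 − C(11,3)/C(21,3) = 233/266.
Since 'all 3 black' ⊆ 'at least one black', P(all 3 | at least one) = 12/133 / 233/266 = 24/233 ≈ 0.1030.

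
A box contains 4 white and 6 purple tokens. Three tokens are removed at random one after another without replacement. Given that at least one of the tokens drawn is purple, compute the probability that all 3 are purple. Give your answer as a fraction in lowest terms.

P(all 3 purple) = C(6,3)/C(10,3) = 1/6; P(at least one purple) = 1 − C(4,3)/C(10,3) = 29/30.
Since 'all 3 purple' ⊆ 'at least one purple', P(all 3 | at least one) = 1/6 / 29/30 = 5/29 ≈ 0.1724.

5/29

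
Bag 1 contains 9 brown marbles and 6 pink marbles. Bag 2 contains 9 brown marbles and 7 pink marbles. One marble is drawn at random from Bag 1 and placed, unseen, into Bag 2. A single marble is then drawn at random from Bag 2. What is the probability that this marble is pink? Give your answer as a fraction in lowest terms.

37/85

Condition on how many of the transferred marbles are pink (from Bag 1: 6 pink of 15; then Bag 2 has 17 total).
  0 pink: C(6,0)C(9,1)/C(15,1) = 3/5; then P = 7/17
  1 pink: C(6,1)C(9,0)/C(15,1) = 2/5; then P = 8/17
P(pink from Bag 2) = 37/85 ≈ 0.4353.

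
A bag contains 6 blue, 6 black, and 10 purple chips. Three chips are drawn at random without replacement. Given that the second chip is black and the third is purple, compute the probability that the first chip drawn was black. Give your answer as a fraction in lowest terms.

P(first=black and the second chip is black and the third is purple) = (6/22)·(5/21)·(10/20) = 5/154.
P(E) = Σ over first color = 3/77 + 5/154 + 9/154 = 10/77.
By Bayes, P(first=black | E) = 5/154 / 10/77 = 1/4 ≈ 0.2500.

1/4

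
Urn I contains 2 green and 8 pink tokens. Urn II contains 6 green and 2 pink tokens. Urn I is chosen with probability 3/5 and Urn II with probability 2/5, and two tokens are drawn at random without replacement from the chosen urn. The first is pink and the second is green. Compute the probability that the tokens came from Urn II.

45/101

P(E | Urn I) = 8/45; P(E | Urn II) = 3/14.
P(E) = 3/5·8/45 + 2/5·3/14 = 101/525.
By Bayes' rule, P(Urn II | E) = 3/35 / 101/525 = 45/101 ≈ 0.4455.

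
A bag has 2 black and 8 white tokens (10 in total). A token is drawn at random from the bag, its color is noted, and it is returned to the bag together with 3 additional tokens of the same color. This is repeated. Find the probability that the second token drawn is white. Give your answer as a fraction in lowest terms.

Condition on the first draw. If first is white (prob 8/10), second-white has prob (11)/(13); if not (prob 2/10), it has prob 8/(13).
P = (8/10)·(11/13) + (2/10)·(8/13) = 4/5 ≈ 0.8000.

4/5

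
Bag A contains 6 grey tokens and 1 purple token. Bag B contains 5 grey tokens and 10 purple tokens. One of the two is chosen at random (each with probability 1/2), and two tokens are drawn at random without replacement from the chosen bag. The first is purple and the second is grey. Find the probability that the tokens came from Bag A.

3/8

P(E | Bag A) = 1/7; P(E | Bag B) = 5/21.
P(E) = 1/2·1/7 + 1/2·5/21 = 4/21.
By Bayes' rule, P(Bag A | E) = 1/14 / 4/21 = 3/8 ≈ 0.3750.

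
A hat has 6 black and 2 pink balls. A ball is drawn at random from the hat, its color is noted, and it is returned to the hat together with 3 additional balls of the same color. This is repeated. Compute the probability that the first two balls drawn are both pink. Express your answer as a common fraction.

After a pink draw the hat holds 5 pink out of 11.
P = (2/8)·(5/11) = 5/44 ≈ 0.1136.

5/44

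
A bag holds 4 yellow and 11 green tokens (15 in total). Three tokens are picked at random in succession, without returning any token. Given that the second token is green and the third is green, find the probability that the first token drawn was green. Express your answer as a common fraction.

9/13

P(first=green and the second token is green and the third is green) = (11/15)·(10/14)·(9/13) = 33/91.
P(E) = Σ over first color = 44/273 + 33/91 = 11/21.
By Bayes, P(first=green | E) = 33/91 / 11/21 = 9/13 ≈ 0.6923.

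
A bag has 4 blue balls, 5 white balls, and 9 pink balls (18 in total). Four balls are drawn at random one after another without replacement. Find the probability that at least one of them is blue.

Use the complement: P(at least one blue) = 1 − P(no blue).
P(none) = C(14,4)/C(18,4) = 1001/3060.
So P = 1 − 1001/3060 = 2059/3060 ≈ 0.6729.

2059/3060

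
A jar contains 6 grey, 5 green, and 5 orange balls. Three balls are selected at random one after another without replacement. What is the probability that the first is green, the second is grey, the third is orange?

5/112

Multiply the conditional probability of each draw in order, without replacement, so each draw removes one from its color and from the total.
P = (5/16) · (6/15) · (5/14) = 5/112 ≈ 0.0446.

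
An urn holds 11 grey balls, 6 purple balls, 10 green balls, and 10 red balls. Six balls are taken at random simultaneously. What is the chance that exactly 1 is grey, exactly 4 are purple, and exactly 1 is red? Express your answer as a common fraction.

Unordered draws without replacement: count favorable combinations over C(37,6).
Favorable = C(11,1) · C(6,4) · C(10,0) · C(10,1) = 1650; total = C(37,6) = 2324784.
P = 1650/2324784 = 25/35224 ≈ 0.0007.

25/35224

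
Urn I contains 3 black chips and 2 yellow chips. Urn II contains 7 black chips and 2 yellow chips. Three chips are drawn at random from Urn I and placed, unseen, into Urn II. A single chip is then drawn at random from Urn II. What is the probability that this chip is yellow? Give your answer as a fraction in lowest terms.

Condition on how many of the transferred chips are yellow (from Urn I: 2 yellow of 5; then Urn II has 12 total).
  0 yellow: C(2,0)C(3,3)/C(5,3) = 1/10; then P = 2/12
  1 yellow: C(2,1)C(3,2)/C(5,3) = 3/5; then P = 3/12
  2 yellow: C(2,2)C(3,1)/C(5,3) = 3/10; then P = 4/12
P(yellow from Urn II) = 4/15 ≈ 0.2667.

4/15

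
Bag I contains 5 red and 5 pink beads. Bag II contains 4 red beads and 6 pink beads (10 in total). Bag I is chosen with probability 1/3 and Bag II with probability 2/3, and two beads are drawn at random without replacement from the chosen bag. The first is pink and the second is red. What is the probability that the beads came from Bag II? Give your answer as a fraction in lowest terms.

48/73

P(E | Bag I) = 5/18; P(E | Bag II) = 4/15.
P(E) = 1/3·5/18 + 2/3·4/15 = 73/270.
By Bayes' rule, P(Bag II | E) = 8/45 / 73/270 = 48/73 ≈ 0.6575.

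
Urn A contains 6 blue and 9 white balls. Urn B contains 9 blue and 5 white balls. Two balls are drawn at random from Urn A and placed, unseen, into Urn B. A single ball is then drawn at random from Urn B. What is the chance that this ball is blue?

49/80

Condition on how many of the transferred balls are blue (from Urn A: 6 blue of 15; then Urn B has 16 total).
  0 blue: C(6,0)C(9,2)/C(15,2) = 12/35; then P = 9/16
  1 blue: C(6,1)C(9,1)/C(15,2) = 18/35; then P = 10/16
  2 blue: C(6,2)C(9,0)/C(15,2) = 1/7; then P = 11/16
P(blue from Urn B) = 49/80 ≈ 0.6125.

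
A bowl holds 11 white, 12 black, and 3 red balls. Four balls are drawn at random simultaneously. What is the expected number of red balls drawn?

6/13

By linearity of expectation, E[X] = Σ P(draw i is red); by symmetry each draw (even without replacement) has P(red) = 3/26.
E[X] = 4 · 3/26 = 6/13 ≈ 0.4615.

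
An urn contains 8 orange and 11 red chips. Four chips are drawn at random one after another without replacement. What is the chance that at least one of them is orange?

Use the complement: P(at least one orange) = 1 − P(no orange).
P(none) = C(11,4)/C(19,4) = 330/3876.
So P = 1 − 330/3876 = 591/646 ≈ 0.9149.

591/646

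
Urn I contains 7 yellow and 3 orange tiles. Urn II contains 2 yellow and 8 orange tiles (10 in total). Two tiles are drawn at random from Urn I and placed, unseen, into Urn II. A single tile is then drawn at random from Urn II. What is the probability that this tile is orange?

43/60

Condition on how many of the transferred tiles are orange (from Urn I: 3 orange of 10; then Urn II has 12 total).
  0 orange: C(3,0)C(7,2)/C(10,2) = 7/15; then P = 8/12
  1 orange: C(3,1)C(7,1)/C(10,2) = 7/15; then P = 9/12
  2 orange: C(3,2)C(7,0)/C(10,2) = 1/15; then P = 10/12
P(orange from Urn II) = 43/60 ≈ 0.7167.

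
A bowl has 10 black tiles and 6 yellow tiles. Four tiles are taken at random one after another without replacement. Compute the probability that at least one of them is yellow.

23/26

Use the complement: P(at least one yellow) = 1 − P(no yellow).
P(none) = C(10,4)/C(16,4) = 210/1820.
So P = 1 − 210/1820 = 23/26 ≈ 0.8846.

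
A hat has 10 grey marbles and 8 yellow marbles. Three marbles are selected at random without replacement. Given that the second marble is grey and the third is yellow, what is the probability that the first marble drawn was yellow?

7/16

P(first=yellow and the second marble is grey and the third is yellow) = (8/18)·(10/17)·(7/16) = 35/306.
P(E) = Σ over first color = 5/34 + 35/306 = 40/153.
By Bayes, P(first=yellow | E) = 35/306 / 40/153 = 7/16 ≈ 0.4375.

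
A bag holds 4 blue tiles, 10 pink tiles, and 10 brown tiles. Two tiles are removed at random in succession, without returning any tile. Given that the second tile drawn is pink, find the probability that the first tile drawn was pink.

P(first=pink and the second tile drawn is pink) = (10/24)·(9/23) = 15/92.
P(the second tile drawn is pink) = Σ over first color = 5/69 + 15/92 + 25/138 = 5/12.
By Bayes, P(first=pink | the second tile drawn is pink) = 15/92 / 5/12 = 9/23 ≈ 0.3913.

9/23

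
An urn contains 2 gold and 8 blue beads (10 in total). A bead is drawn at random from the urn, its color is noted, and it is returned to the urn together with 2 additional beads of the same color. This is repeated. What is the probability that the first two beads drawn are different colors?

4/15

Either gold then blue, or blue then gold; after the first draw the total is 12.
P = (2/10)·(8/12) + (8/10)·(2/12) = 4/15 ≈ 0.2667.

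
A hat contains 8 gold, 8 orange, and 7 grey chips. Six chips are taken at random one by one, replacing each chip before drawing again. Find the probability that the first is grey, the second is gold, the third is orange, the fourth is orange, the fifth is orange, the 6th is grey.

200704/148035889

Multiply the conditional probability of each draw in order, with replacement (the composition resets each draw).
P = (7/23) · (8/23) · (8/23) · (8/23) · (8/23) · (7/23) = 200704/148035889 ≈ 0.0014.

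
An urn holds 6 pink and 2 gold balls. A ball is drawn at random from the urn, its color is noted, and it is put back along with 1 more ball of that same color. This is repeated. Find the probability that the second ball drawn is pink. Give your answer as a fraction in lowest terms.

3/4

Condition on the first draw. If first is pink (prob 6/8), second-pink has prob (7)/(9); if not (prob 2/8), it has prob 6/(9).
P = (6/8)·(7/9) + (2/8)·(6/9) = 3/4 ≈ 0.7500.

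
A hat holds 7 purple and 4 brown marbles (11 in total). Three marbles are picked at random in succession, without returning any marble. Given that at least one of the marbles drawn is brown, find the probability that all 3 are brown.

2/65

P(all 3 brown) = C(4,3)/C(11,3) = 4/165; P(at least one brown) = 1 − C(7,3)/C(11,3) = 26/33.
Since 'all 3 brown' ⊆ 'at least one brown', P(all 3 | at least one) = 4/165 / 26/33 = 2/65 ≈ 0.0308.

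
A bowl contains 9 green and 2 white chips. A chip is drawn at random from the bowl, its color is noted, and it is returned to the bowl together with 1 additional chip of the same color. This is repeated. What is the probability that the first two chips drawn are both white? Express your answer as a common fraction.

After a white draw the bowl holds 3 white out of 12.
P = (2/11)·(3/12) = 1/22 ≈ 0.0455.

1/22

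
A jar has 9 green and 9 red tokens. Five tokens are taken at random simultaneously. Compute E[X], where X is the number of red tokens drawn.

By linearity of expectation, E[X] = Σ P(draw i is red); by symmetry each draw (even without replacement) has P(red) = 9/18.
E[X] = 5 · 9/18 = 5/2 ≈ 2.5000.

5/2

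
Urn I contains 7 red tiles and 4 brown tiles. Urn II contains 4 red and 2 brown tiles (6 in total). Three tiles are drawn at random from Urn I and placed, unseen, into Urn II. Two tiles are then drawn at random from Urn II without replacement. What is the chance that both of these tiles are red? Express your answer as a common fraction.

271/660

Condition on how many of the transferred tiles are red (from Urn I: 7 red of 11; then Urn II has 9 total).
  0 red: C(7,0)C(4,3)/C(11,3) = 4/165; then P = C(4,2)/C(9,2) = 1/6
  1 red: C(7,1)C(4,2)/C(11,3) = 14/55; then P = C(5,2)/C(9,2) = 5/18
  2 red: C(7,2)C(4,1)/C(11,3) = 28/55; then P = C(6,2)/C(9,2) = 5/12
  3 red: C(7,3)C(4,0)/C(11,3) = 7/33; then P = C(7,2)/C(9,2) = 7/12
P(both red) = 271/660 ≈ 0.4106.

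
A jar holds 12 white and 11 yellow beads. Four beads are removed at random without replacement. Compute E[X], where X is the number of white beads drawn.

By linearity of expectation, E[X] = Σ P(draw i is white); by symmetry each draw (even without replacement) has P(white) = 12/23.
E[X] = 4 · 12/23 = 48/23 ≈ 2.0870.

48/23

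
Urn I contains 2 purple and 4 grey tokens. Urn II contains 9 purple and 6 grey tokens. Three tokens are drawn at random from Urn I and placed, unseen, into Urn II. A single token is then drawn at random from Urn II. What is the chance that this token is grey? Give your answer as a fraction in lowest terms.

4/9

Condition on how many of the transferred tokens are grey (from Urn I: 4 grey of 6; then Urn II has 18 total).
  1 grey: C(4,1)C(2,2)/C(6,3) = 1/5; then P = 7/18
  2 grey: C(4,2)C(2,1)/C(6,3) = 3/5; then P = 8/18
  3 grey: C(4,3)C(2,0)/C(6,3) = 1/5; then P = 9/18
P(grey from Urn II) = 4/9 ≈ 0.4444.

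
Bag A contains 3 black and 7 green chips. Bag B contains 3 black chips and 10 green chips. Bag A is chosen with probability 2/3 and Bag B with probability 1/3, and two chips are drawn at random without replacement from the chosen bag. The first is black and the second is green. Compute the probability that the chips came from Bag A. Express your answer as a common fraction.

182/257

P(E | Bag A) = 7/30; P(E | Bag B) = 5/26.
P(E) = 2/3·7/30 + 1/3·5/26 = 257/1170.
By Bayes' rule, P(Bag A | E) = 7/45 / 257/1170 = 182/257 ≈ 0.7082.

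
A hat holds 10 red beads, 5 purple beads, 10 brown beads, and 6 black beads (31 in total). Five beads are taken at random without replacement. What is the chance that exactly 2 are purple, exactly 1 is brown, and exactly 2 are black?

Unordered draws without replacement: count favorable combinations over C(31,5).
Favorable = C(10,0) · C(5,2) · C(10,1) · C(6,2) = 1500; total = C(31,5) = 169911.
P = 1500/169911 = 500/56637 ≈ 0.0088.

500/56637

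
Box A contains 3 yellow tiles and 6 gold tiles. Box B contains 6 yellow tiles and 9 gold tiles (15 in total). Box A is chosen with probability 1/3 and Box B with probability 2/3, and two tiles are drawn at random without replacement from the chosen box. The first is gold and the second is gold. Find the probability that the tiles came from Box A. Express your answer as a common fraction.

175/463

P(E | Box A) = 5/12; P(E | Box B) = 12/35.
P(E) = 1/3·5/12 + 2/3·12/35 = 463/1260.
By Bayes' rule, P(Box A | E) = 5/36 / 463/1260 = 175/463 ≈ 0.3780.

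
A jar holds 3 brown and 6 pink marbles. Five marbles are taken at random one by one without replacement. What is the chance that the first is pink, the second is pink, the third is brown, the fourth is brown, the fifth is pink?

1/21

Multiply the conditional probability of each draw in order, without replacement, so each draw removes one from its color and from the total.
P = (6/9) · (5/8) · (3/7) · (2/6) · (4/5) = 1/21 ≈ 0.0476.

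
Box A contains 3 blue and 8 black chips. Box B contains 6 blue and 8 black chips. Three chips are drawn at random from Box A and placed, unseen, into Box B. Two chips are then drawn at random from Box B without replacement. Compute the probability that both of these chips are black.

Condition on how many of the transferred chips are black (from Box A: 8 black of 11; then Box B has 17 total).
  0 black: C(8,0)C(3,3)/C(11,3) = 1/165; then P = C(8,2)/C(17,2) = 7/34
  1 black: C(8,1)C(3,2)/C(11,3) = 8/55; then P = C(9,2)/C(17,2) = 9/34
  2 black: C(8,2)C(3,1)/C(11,3) = 28/55; then P = C(10,2)/C(17,2) = 45/136
  3 black: C(8,3)C(3,0)/C(11,3) = 56/165; then P = C(11,2)/C(17,2) = 55/136
P(both black) = 19/55 ≈ 0.3455.

19/55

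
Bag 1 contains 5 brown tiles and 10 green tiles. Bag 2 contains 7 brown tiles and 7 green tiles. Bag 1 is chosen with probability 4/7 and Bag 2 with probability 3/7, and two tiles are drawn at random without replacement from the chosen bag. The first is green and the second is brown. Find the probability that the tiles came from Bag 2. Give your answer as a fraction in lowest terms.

441/961

P(E | Bag 1) = 5/21; P(E | Bag 2) = 7/26.
P(E) = 4/7·5/21 + 3/7·7/26 = 961/3822.
By Bayes' rule, P(Bag 2 | E) = 3/26 / 961/3822 = 441/961 ≈ 0.4589.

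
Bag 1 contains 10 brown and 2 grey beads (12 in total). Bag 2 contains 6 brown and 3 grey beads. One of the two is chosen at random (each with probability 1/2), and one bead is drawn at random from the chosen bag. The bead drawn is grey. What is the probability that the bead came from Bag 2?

2/3

P(grey | Bag 1) = 1/6; P(grey | Bag 2) = 1/3.
P(grey) = 1/2·1/6 + 1/2·1/3 = 1/4.
By Bayes' rule, P(Bag 2 | grey) = 1/6 / 1/4 = 2/3 ≈ 0.6667.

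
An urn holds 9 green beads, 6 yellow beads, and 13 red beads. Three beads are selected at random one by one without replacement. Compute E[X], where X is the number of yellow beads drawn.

9/14

By linearity of expectation, E[X] = Σ P(draw i is yellow); by symmetry each draw (even without replacement) has P(yellow) = 6/28.
E[X] = 3 · 6/28 = 9/14 ≈ 0.6429.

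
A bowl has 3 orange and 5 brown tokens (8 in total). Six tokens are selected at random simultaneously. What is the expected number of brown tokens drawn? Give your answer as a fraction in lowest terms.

By linearity of expectation, E[X] = Σ P(draw i is brown); by symmetry each draw (even without replacement) has P(brown) = 5/8.
E[X] = 6 · 5/8 = 15/4 ≈ 3.7500.

15/4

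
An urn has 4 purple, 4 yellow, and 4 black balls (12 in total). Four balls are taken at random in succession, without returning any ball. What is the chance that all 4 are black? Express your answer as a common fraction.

Unordered draws without replacement: count favorable combinations over C(12,4).
Favorable = C(4,0) · C(4,0) · C(4,4) = 1; total = C(12,4) = 495.
P = 1/495 = 1/495 ≈ 0.0020.

1/495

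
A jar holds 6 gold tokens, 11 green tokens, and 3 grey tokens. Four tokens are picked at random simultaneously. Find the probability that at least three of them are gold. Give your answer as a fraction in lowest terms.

59/969

Sum the hypergeometric tail for j = 3,…,4 gold tokens.
Favorable = C(6,3)·C(14,1) + C(6,4)·C(14,0) = 295; total = C(20,4) = 4845.
P = 295/4845 = 59/969 ≈ 0.0609.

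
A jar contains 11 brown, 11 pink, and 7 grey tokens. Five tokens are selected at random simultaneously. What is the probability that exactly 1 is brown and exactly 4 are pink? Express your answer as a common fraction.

242/7917

Unordered draws without replacement: count favorable combinations over C(29,5).
Favorable = C(11,1) · C(11,4) · C(7,0) = 3630; total = C(29,5) = 118755.
P = 3630/118755 = 242/7917 ≈ 0.0306.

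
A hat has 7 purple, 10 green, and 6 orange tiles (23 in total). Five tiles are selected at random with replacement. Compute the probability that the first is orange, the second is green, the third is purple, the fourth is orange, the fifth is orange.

Multiply the conditional probability of each draw in order, with replacement (the composition resets each draw).
P = (6/23) · (10/23) · (7/23) · (6/23) · (6/23) = 15120/6436343 ≈ 0.0023.

15120/6436343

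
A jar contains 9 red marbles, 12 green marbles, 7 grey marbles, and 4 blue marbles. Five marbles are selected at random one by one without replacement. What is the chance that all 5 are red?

9/14384

Unordered draws without replacement: count favorable combinations over C(32,5).
Favorable = C(9,5) · C(12,0) · C(7,0) · C(4,0) = 126; total = C(32,5) = 201376.
P = 126/201376 = 9/14384 ≈ 0.0006.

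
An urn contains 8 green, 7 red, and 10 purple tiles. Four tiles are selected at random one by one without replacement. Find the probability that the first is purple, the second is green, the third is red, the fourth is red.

14/1265

Multiply the conditional probability of each draw in order, without replacement, so each draw removes one from its color and from the total.
P = (10/25) · (8/24) · (7/23) · (6/22) = 14/1265 ≈ 0.0111.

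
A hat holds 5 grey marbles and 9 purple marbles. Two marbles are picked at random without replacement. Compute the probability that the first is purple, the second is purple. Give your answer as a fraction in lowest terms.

36/91

Multiply the conditional probability of each draw in order, without replacement, so each draw removes one from its color and from the total.
P = (9/14) · (8/13) = 36/91 ≈ 0.3956.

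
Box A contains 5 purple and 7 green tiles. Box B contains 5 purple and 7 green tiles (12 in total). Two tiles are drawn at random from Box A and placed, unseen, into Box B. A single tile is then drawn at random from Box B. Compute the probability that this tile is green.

Condition on how many of the transferred tiles are green (from Box A: 7 green of 12; then Box B has 14 total).
  0 green: C(7,0)C(5,2)/C(12,2) = 5/33; then P = 7/14
  1 green: C(7,1)C(5,1)/C(12,2) = 35/66; then P = 8/14
  2 green: C(7,2)C(5,0)/C(12,2) = 7/22; then P = 9/14
P(green from Box B) = 7/12 ≈ 0.5833.

7/12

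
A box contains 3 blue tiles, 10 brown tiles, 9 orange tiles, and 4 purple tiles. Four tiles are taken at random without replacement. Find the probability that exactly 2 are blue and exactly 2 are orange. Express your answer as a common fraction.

Unordered draws without replacement: count favorable combinations over C(26,4).
Favorable = C(3,2) · C(10,0) · C(9,2) · C(4,0) = 108; total = C(26,4) = 14950.
P = 108/14950 = 54/7475 ≈ 0.0072.

54/7475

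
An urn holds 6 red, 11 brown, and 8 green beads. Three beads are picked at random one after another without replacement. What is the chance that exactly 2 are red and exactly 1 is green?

6/115

Unordered draws without replacement: count favorable combinations over C(25,3).
Favorable = C(6,2) · C(11,0) · C(8,1) = 120; total = C(25,3) = 2300.
P = 120/2300 = 6/115 ≈ 0.0522.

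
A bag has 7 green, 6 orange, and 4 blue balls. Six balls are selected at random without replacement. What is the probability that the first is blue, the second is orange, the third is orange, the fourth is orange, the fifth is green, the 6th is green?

1/442

Multiply the conditional probability of each draw in order, without replacement, so each draw removes one from its color and from the total.
P = (4/17) · (6/16) · (5/15) · (4/14) · (7/13) · (6/12) = 1/442 ≈ 0.0023.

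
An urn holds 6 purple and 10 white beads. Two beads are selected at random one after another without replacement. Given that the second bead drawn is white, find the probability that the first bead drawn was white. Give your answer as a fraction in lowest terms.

3/5

P(first=white and the second bead drawn is white) = (10/16)·(9/15) = 3/8.
P(the second bead drawn is white) = Σ over first color = 1/4 + 3/8 = 5/8.
By Bayes, P(first=white | the second bead drawn is white) = 3/8 / 5/8 = 3/5 ≈ 0.6000.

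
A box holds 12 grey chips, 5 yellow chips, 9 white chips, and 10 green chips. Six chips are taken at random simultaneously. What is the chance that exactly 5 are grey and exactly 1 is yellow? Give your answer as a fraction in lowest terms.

15/7378

Unordered draws without replacement: count favorable combinations over C(36,6).
Favorable = C(12,5) · C(5,1) · C(9,0) · C(10,0) = 3960; total = C(36,6) = 1947792.
P = 3960/1947792 = 15/7378 ≈ 0.0020.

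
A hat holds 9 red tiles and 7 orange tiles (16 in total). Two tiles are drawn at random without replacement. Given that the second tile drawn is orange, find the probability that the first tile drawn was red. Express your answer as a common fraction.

3/5

P(first=red and the second tile drawn is orange) = (9/16)·(7/15) = 21/80.
P(the second tile drawn is orange) = Σ over first color = 21/80 + 7/40 = 7/16.
By Bayes, P(first=red | the second tile drawn is orange) = 21/80 / 7/16 = 3/5 ≈ 0.6000.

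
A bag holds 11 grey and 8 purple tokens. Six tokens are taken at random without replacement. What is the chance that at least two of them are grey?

946/969

Sum the hypergeometric tail for j = 2,…,6 grey tokens.
Favorable = C(11,2)·C(8,4) + C(11,3)·C(8,3) + C(11,4)·C(8,2) + C(11,5)·C(8,1) + C(11,6)·C(8,0) = 26488; total = C(19,6) = 27132.
P = 26488/27132 = 946/969 ≈ 0.9763.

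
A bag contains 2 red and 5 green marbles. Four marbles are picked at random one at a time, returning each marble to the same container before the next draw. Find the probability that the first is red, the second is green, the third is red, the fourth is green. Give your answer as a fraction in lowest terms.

Multiply the conditional probability of each draw in order, with replacement (the composition resets each draw).
P = (2/7) · (5/7) · (2/7) · (5/7) = 100/2401 ≈ 0.0416.

100/2401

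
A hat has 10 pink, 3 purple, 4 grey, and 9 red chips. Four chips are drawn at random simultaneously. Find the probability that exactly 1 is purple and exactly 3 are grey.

Unordered draws without replacement: count favorable combinations over C(26,4).
Favorable = C(10,0) · C(3,1) · C(4,3) · C(9,0) = 12; total = C(26,4) = 14950.
P = 12/14950 = 6/7475 ≈ 0.0008.

6/7475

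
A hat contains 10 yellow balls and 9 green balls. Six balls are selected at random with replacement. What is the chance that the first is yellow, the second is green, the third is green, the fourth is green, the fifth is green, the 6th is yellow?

Multiply the conditional probability of each draw in order, with replacement (the composition resets each draw).
P = (10/19) · (9/19) · (9/19) · (9/19) · (9/19) · (10/19) = 656100/47045881 ≈ 0.0139.

656100/47045881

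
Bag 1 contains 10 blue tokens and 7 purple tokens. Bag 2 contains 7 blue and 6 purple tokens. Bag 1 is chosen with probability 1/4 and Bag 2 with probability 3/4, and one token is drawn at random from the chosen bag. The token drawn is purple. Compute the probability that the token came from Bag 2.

306/397

P(purple | Bag 1) = 7/17; P(purple | Bag 2) = 6/13.
P(purple) = 1/4·7/17 + 3/4·6/13 = 397/884.
By Bayes' rule, P(Bag 2 | purple) = 9/26 / 397/884 = 306/397 ≈ 0.7708.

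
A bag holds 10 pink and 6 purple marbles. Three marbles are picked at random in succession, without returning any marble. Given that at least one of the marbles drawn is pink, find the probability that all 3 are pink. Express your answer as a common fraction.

P(all 3 pink) = C(10,3)/C(16,3) = 3/14; P(at least one pink) = 1 − C(6,3)/C(16,3) = 27/28.
Since 'all 3 pink' ⊆ 'at least one pink', P(all 3 | at least one) = 3/14 / 27/28 = 2/9 ≈ 0.2222.

2/9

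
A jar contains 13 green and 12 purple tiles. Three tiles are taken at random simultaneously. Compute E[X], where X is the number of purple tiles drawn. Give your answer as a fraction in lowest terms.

By linearity of expectation, E[X] = Σ P(draw i is purple); by symmetry each draw (even without replacement) has P(purple) = 12/25.
E[X] = 3 · 12/25 = 36/25 ≈ 1.4400.

36/25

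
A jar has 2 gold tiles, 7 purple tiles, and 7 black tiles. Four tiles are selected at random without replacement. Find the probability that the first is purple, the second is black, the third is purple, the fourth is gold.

Multiply the conditional probability of each draw in order, without replacement, so each draw removes one from its color and from the total.
P = (7/16) · (7/15) · (6/14) · (2/13) = 7/520 ≈ 0.0135.

7/520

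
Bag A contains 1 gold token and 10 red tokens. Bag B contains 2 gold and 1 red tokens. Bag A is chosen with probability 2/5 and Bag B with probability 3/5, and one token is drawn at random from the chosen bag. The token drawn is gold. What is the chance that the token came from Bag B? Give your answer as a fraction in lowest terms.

11/12

P(gold | Bag A) = 1/11; P(gold | Bag B) = 2/3.
P(gold) = 2/5·1/11 + 3/5·2/3 = 24/55.
By Bayes' rule, P(Bag B | gold) = 2/5 / 24/55 = 11/12 ≈ 0.9167.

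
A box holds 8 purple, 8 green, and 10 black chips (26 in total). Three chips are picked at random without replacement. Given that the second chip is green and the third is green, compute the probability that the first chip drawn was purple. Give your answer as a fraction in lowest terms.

1/3

P(first=purple and the second chip is green and the third is green) = (8/26)·(8/25)·(7/24) = 28/975.
P(E) = Σ over first color = 28/975 + 7/325 + 7/195 = 28/325.
By Bayes, P(first=purple | E) = 28/975 / 28/325 = 1/3 ≈ 0.3333.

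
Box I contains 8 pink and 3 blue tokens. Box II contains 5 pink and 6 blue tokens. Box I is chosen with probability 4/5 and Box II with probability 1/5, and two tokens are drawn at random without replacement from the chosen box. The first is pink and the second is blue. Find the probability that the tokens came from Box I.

16/21

P(E | Box I) = 12/55; P(E | Box II) = 3/11.
P(E) = 4/5·12/55 + 1/5·3/11 = 63/275.
By Bayes' rule, P(Box I | E) = 48/275 / 63/275 = 16/21 ≈ 0.7619.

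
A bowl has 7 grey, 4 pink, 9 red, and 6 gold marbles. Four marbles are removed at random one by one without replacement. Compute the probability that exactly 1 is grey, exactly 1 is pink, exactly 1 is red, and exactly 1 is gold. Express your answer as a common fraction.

756/7475

Unordered draws without replacement: count favorable combinations over C(26,4).
Favorable = C(7,1) · C(4,1) · C(9,1) · C(6,1) = 1512; total = C(26,4) = 14950.
P = 1512/14950 = 756/7475 ≈ 0.1011.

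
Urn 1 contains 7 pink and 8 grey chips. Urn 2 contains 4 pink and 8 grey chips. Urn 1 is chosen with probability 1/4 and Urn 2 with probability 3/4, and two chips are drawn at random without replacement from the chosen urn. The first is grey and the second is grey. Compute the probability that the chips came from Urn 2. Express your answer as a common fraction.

P(E | Urn 1) = 4/15; P(E | Urn 2) = 14/33.
P(E) = 1/4·4/15 + 3/4·14/33 = 127/330.
By Bayes' rule, P(Urn 2 | E) = 7/22 / 127/330 = 105/127 ≈ 0.8268.

105/127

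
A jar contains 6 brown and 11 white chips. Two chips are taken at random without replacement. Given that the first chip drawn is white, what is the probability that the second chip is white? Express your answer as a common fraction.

After removing 1 white, the jar has 10 white out of 16 remaining.
P(second is white | given) = 10/16 = 5/8 ≈ 0.6250.

5/8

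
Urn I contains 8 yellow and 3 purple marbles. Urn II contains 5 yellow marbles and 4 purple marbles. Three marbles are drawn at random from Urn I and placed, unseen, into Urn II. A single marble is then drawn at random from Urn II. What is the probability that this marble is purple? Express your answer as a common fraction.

53/132

Condition on how many of the transferred marbles are purple (from Urn I: 3 purple of 11; then Urn II has 12 total).
  0 purple: C(3,0)C(8,3)/C(11,3) = 56/165; then P = 4/12
  1 purple: C(3,1)C(8,2)/C(11,3) = 28/55; then P = 5/12
  2 purple: C(3,2)C(8,1)/C(11,3) = 8/55; then P = 6/12
  3 purple: C(3,3)C(8,0)/C(11,3) = 1/165; then P = 7/12
P(purple from Urn II) = 53/132 ≈ 0.4015.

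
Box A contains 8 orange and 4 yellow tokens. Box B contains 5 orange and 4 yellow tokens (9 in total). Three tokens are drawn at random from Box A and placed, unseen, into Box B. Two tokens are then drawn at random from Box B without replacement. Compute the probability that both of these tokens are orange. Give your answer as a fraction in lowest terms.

39/121

Condition on how many of the transferred tokens are orange (from Box A: 8 orange of 12; then Box B has 12 total).
  0 orange: C(8,0)C(4,3)/C(12,3) = 1/55; then P = C(5,2)/C(12,2) = 5/33
  1 orange: C(8,1)C(4,2)/C(12,3) = 12/55; then P = C(6,2)/C(12,2) = 5/22
  2 orange: C(8,2)C(4,1)/C(12,3) = 28/55; then P = C(7,2)/C(12,2) = 7/22
  3 orange: C(8,3)C(4,0)/C(12,3) = 14/55; then P = C(8,2)/C(12,2) = 14/33
P(both orange) = 39/121 ≈ 0.3223.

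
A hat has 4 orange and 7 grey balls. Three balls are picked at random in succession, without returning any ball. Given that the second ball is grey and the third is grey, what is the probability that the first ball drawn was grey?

5/9

P(first=grey and the second ball is grey and the third is grey) = (7/11)·(6/10)·(5/9) = 7/33.
P(E) = Σ over first color = 28/165 + 7/33 = 21/55.
By Bayes, P(first=grey | E) = 7/33 / 21/55 = 5/9 ≈ 0.5556.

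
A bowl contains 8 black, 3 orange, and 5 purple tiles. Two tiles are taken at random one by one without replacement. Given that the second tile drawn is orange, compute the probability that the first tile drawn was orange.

2/15

P(first=orange and the second tile drawn is orange) = (3/16)·(2/15) = 1/40.
P(the second tile drawn is orange) = Σ over first color = 1/10 + 1/40 + 1/16 = 3/16.
By Bayes, P(first=orange | the second tile drawn is orange) = 1/40 / 3/16 = 2/15 ≈ 0.1333.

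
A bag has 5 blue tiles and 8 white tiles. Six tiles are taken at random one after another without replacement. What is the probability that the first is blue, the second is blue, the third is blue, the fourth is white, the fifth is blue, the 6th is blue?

Multiply the conditional probability of each draw in order, without replacement, so each draw removes one from its color and from the total.
P = (5/13) · (4/12) · (3/11) · (8/10) · (2/9) · (1/8) = 1/1287 ≈ 0.0008.

1/1287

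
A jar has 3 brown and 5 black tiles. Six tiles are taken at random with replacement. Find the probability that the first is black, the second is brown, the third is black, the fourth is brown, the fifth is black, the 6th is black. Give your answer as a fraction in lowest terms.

Multiply the conditional probability of each draw in order, with replacement (the composition resets each draw).
P = (5/8) · (3/8) · (5/8) · (3/8) · (5/8) · (5/8) = 5625/262144 ≈ 0.0215.

5625/262144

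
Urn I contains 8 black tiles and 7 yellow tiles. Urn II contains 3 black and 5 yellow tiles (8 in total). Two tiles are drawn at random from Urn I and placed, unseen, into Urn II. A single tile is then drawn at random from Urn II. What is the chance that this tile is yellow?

Condition on how many of the transferred tiles are yellow (from Urn I: 7 yellow of 15; then Urn II has 10 total).
  0 yellow: C(7,0)C(8,2)/C(15,2) = 4/15; then P = 5/10
  1 yellow: C(7,1)C(8,1)/C(15,2) = 8/15; then P = 6/10
  2 yellow: C(7,2)C(8,0)/C(15,2) = 1/5; then P = 7/10
P(yellow from Urn II) = 89/150 ≈ 0.5933.

89/150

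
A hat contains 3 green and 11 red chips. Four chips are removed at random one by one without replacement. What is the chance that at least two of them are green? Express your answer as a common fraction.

16/91

Sum the hypergeometric tail for j = 2,…,3 green chips.
Favorable = C(3,2)·C(11,2) + C(3,3)·C(11,1) = 176; total = C(14,4) = 1001.
P = 176/1001 = 16/91 ≈ 0.1758.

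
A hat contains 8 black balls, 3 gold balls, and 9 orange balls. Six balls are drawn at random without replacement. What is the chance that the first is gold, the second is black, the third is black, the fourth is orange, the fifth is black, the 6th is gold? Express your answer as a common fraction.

Multiply the conditional probability of each draw in order, without replacement, so each draw removes one from its color and from the total.
P = (3/20) · (8/19) · (7/18) · (9/17) · (6/16) · (2/15) = 21/32300 ≈ 0.0007.

21/32300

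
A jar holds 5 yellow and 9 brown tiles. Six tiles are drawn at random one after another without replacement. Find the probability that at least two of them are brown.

998/1001

Sum the hypergeometric tail for j = 2,…,6 brown tiles.
Favorable = C(9,2)·C(5,4) + C(9,3)·C(5,3) + C(9,4)·C(5,2) + C(9,5)·C(5,1) + C(9,6)·C(5,0) = 2994; total = C(14,6) = 3003.
P = 2994/3003 = 998/1001 ≈ 0.9970.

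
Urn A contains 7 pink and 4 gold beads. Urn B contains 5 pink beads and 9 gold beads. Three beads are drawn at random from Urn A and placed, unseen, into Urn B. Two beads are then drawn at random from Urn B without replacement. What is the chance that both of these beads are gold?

1269/3740

Condition on how many of the transferred beads are gold (from Urn A: 4 gold of 11; then Urn B has 17 total).
  0 gold: C(4,0)C(7,3)/C(11,3) = 7/33; then P = C(9,2)/C(17,2) = 9/34
  1 gold: C(4,1)C(7,2)/C(11,3) = 28/55; then P = C(10,2)/C(17,2) = 45/136
  2 gold: C(4,2)C(7,1)/C(11,3) = 14/55; then P = C(11,2)/C(17,2) = 55/136
  3 gold: C(4,3)C(7,0)/C(11,3) = 4/165; then P = C(12,2)/C(17,2) = 33/68
P(both gold) = 1269/3740 ≈ 0.3393.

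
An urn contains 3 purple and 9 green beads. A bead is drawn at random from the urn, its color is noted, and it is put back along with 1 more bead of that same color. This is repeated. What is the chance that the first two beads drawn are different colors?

9/26

Either green then purple, or purple then green; after the first draw the total is 13.
P = (9/12)·(3/13) + (3/12)·(9/13) = 9/26 ≈ 0.3462.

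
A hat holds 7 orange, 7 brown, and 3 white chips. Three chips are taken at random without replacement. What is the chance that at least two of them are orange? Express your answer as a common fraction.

49/136

Sum the hypergeometric tail for j = 2,…,3 orange chips.
Favorable = C(7,2)·C(10,1) + C(7,3)·C(10,0) = 245; total = C(17,3) = 680.
P = 245/680 = 49/136 ≈ 0.3603.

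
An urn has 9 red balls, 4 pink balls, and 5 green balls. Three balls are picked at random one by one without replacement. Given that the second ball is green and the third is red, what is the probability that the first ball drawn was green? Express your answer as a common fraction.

P(first=green and the second ball is green and the third is red) = (5/18)·(4/17)·(9/16) = 5/136.
P(E) = Σ over first color = 5/68 + 5/136 + 5/136 = 5/34.
By Bayes, P(first=green | E) = 5/136 / 5/34 = 1/4 ≈ 0.2500.

1/4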